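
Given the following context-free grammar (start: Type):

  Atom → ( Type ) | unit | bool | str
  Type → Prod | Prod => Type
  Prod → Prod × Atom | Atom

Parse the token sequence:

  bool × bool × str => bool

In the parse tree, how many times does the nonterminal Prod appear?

4

[Type [Prod [Prod [Prod [Atom bool]] × [Atom bool]] × [Atom str]] => [Type [Prod [Atom bool]]]]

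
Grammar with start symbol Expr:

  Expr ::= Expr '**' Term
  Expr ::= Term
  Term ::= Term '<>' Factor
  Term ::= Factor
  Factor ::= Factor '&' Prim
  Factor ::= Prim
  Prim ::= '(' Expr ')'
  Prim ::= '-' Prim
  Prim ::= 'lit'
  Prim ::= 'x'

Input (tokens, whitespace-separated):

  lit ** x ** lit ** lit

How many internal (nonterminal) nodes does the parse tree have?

16

[Expr [Expr [Expr [Expr [Term [Factor [Prim lit]]]] ** [Term [Factor [Prim x]]]] ** [Term [Factor [Prim lit]]]] ** [Term [Factor [Prim lit]]]]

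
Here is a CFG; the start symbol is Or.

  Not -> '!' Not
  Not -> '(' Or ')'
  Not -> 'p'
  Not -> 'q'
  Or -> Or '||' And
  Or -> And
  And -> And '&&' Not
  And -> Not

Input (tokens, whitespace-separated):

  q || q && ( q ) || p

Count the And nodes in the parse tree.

5

[Or [Or [Or [And [Not q]]] || [And [And [Not q]] && [Not ( [Or [And [Not q]]] )]]] || [And [Not p]]]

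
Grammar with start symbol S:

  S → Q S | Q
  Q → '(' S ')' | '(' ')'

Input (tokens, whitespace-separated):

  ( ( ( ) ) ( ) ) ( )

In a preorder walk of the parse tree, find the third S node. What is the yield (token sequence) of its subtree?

[S [Q ( [S [Q ( [S [Q ( )]] )] [S [Q ( )]]] )] [S [Q ( )]]]

( )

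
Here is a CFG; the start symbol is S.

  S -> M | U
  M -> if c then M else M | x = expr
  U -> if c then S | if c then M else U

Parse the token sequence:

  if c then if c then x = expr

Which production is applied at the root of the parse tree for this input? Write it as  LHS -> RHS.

S -> U

[S [U if c then [S [U if c then [S [M x = expr]]]]]]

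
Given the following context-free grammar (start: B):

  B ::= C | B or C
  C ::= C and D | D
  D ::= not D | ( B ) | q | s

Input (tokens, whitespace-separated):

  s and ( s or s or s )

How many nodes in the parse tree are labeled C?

[B [C [C [D s]] and [D ( [B [B [B [C [D s]]] or [C [D s]]] or [C [D s]]] )]]]

5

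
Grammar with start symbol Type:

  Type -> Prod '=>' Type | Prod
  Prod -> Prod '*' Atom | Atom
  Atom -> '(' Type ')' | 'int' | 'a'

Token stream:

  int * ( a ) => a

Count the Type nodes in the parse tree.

3

[Type [Prod [Prod [Atom int]] * [Atom ( [Type [Prod [Atom a]]] )]] => [Type [Prod [Atom a]]]]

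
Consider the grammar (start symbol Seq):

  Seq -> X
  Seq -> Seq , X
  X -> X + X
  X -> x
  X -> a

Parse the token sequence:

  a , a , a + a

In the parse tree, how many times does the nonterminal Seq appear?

[Seq [Seq [Seq [X a]] , [X a]] , [X [X a] + [X a]]]

3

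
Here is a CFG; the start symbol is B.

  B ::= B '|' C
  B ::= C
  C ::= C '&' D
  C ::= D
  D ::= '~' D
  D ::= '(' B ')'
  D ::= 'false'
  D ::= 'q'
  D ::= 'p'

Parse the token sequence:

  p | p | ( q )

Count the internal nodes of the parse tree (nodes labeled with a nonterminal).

12

[B [B [B [C [D p]]] | [C [D p]]] | [C [D ( [B [C [D q]]] )]]]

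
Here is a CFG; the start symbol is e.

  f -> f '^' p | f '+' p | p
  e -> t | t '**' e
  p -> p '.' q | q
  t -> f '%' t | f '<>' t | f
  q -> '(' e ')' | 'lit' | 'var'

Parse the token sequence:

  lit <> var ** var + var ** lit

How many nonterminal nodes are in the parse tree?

[e [t [f [p [q lit]]] <> [t [f [p [q var]]]]] ** [e [t [f [f [p [q var]]] + [p [q var]]]] ** [e [t [f [p [q lit]]]]]]]

22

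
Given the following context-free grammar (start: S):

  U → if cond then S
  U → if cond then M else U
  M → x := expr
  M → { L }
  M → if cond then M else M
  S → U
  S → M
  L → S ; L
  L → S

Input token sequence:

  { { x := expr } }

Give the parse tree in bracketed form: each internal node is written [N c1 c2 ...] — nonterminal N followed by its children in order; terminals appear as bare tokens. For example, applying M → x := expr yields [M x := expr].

S
M
{ L }
{ S }
{ M }
{ { L } }
{ { S } }
{ { M } }
{ { x := expr } }

[S [M { [L [S [M { [L [S [M x := expr]]] }]]] }]]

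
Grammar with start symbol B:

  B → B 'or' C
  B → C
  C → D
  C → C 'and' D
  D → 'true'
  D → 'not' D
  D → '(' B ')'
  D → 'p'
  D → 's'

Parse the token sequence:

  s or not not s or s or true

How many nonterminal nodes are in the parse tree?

14

[B [B [B [B [C [D s]]] or [C [D not [D not [D s]]]]] or [C [D s]]] or [C [D true]]]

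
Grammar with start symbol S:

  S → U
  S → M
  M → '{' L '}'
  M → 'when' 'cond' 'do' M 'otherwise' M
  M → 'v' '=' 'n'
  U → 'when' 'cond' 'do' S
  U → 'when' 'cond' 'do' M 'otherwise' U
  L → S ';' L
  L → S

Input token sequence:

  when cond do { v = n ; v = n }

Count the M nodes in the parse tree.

3

[S [U when cond do [S [M { [L [S [M v = n]] ; [L [S [M v = n]]]] }]]]]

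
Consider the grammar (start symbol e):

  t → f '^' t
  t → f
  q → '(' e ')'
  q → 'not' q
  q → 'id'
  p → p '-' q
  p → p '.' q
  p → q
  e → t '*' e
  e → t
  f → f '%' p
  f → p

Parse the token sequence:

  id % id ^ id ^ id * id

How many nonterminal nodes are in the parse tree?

[e [t [f [f [p [q id]]] % [p [q id]]] ^ [t [f [p [q id]]] ^ [t [f [p [q id]]]]]] * [e [t [f [p [q id]]]]]]

21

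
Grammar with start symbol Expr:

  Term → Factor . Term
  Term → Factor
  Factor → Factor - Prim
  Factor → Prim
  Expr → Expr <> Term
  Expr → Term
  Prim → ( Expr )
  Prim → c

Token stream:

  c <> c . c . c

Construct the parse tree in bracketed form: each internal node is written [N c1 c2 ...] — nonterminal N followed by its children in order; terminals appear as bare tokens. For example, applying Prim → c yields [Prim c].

[Expr [Expr [Term [Factor [Prim c]]]] <> [Term [Factor [Prim c]] . [Term [Factor [Prim c]] . [Term [Factor [Prim c]]]]]]

Expr
Expr <> Term
Term <> Term
Factor <> Term
Prim <> Term
c <> Term
c <> Factor . Term
c <> Prim . Term
c <> c . Term
c <> c . Factor . Term
c <> c . Prim . Term
c <> c . c . Term
c <> c . c . Factor
c <> c . c . Prim
c <> c . c . c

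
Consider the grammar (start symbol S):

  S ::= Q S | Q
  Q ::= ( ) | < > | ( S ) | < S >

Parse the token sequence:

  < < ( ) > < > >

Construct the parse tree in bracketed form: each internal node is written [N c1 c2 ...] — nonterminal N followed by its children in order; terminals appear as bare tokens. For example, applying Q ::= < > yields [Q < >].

S
Q
< S >
< Q S >
< < S > S >
< < Q > S >
< < ( ) > S >
< < ( ) > Q >
< < ( ) > < > >

[S [Q < [S [Q < [S [Q ( )]] >] [S [Q < >]]] >]]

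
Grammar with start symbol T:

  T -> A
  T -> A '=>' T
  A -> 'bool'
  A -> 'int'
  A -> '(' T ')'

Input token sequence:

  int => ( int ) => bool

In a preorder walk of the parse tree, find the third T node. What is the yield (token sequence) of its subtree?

[T [A int] => [T [A ( [T [A int]] )] => [T [A bool]]]]

int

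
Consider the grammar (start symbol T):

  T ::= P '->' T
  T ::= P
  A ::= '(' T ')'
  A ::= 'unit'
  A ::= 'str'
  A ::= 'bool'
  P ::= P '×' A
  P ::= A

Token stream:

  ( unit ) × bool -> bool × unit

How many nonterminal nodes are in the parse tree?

13

[T [P [P [A ( [T [P [A unit]]] )]] × [A bool]] -> [T [P [P [A bool]] × [A unit]]]]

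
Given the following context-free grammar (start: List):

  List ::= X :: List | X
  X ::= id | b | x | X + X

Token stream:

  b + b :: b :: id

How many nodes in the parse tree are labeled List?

[List [X [X b] + [X b]] :: [List [X b] :: [List [X id]]]]

3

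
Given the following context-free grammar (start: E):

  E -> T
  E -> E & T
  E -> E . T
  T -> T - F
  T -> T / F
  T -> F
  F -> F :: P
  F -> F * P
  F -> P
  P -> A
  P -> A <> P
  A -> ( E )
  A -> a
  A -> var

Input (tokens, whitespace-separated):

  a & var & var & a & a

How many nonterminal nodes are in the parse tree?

25

[E [E [E [E [E [T [F [P [A a]]]]] & [T [F [P [A var]]]]] & [T [F [P [A var]]]]] & [T [F [P [A a]]]]] & [T [F [P [A a]]]]]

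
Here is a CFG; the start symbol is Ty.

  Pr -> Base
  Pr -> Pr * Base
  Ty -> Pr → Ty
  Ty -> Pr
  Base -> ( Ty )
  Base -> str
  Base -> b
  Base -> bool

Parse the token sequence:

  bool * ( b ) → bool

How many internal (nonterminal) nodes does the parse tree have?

[Ty [Pr [Pr [Base bool]] * [Base ( [Ty [Pr [Base b]]] )]] → [Ty [Pr [Base bool]]]]

11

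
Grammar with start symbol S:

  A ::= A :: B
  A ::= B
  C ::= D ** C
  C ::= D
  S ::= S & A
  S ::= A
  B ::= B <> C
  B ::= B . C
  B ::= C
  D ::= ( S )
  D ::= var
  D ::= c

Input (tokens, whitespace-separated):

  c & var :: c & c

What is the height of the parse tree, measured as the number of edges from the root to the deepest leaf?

[S [S [S [A [B [C [D c]]]]] & [A [A [B [C [D var]]]] :: [B [C [D c]]]]] & [A [B [C [D c]]]]]

7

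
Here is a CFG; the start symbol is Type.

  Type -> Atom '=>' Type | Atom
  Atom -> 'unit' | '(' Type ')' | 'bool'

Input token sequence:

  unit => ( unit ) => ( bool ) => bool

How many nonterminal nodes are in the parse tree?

[Type [Atom unit] => [Type [Atom ( [Type [Atom unit]] )] => [Type [Atom ( [Type [Atom bool]] )] => [Type [Atom bool]]]]]

12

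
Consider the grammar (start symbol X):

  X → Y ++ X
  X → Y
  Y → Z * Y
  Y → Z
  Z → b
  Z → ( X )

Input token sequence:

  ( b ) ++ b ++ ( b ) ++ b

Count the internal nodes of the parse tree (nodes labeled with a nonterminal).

[X [Y [Z ( [X [Y [Z b]]] )]] ++ [X [Y [Z b]] ++ [X [Y [Z ( [X [Y [Z b]]] )]] ++ [X [Y [Z b]]]]]]

18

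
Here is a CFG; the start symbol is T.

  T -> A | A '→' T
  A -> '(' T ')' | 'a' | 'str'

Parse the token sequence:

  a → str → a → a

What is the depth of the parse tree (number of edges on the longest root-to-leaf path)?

[T [A a] → [T [A str] → [T [A a] → [T [A a]]]]]

5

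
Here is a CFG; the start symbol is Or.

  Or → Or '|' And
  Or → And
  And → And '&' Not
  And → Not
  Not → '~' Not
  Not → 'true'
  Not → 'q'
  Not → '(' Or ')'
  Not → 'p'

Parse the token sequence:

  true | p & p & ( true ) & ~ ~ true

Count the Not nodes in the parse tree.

[Or [Or [And [Not true]]] | [And [And [And [And [Not p]] & [Not p]] & [Not ( [Or [And [Not true]]] )]] & [Not ~ [Not ~ [Not true]]]]]

8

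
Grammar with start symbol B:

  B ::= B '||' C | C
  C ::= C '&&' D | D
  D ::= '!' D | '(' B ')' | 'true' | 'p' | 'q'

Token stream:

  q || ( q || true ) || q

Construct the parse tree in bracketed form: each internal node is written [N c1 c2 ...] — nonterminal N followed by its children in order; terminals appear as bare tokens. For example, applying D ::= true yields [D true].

[B [B [B [C [D q]]] || [C [D ( [B [B [C [D q]]] || [C [D true]]] )]]] || [C [D q]]]

B
B || C
B || C || C
C || C || C
D || C || C
q || C || C
q || D || C
q || ( B ) || C
q || ( B || C ) || C
q || ( C || C ) || C
q || ( D || C ) || C
q || ( q || C ) || C
q || ( q || D ) || C
q || ( q || true ) || C
q || ( q || true ) || D
q || ( q || true ) || q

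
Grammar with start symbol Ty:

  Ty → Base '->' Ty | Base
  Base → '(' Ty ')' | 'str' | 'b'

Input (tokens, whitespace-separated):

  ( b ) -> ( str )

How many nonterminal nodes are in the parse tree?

[Ty [Base ( [Ty [Base b]] )] -> [Ty [Base ( [Ty [Base str]] )]]]

8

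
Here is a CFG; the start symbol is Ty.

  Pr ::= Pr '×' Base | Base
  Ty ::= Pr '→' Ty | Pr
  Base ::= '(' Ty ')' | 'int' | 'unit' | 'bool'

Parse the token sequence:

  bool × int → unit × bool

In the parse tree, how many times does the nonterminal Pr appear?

4

[Ty [Pr [Pr [Base bool]] × [Base int]] → [Ty [Pr [Pr [Base unit]] × [Base bool]]]]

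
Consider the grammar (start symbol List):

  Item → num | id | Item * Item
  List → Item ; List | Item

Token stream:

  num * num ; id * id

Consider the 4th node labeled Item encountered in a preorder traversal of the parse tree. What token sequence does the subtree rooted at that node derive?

id * id

[List [Item [Item num] * [Item num]] ; [List [Item [Item id] * [Item id]]]]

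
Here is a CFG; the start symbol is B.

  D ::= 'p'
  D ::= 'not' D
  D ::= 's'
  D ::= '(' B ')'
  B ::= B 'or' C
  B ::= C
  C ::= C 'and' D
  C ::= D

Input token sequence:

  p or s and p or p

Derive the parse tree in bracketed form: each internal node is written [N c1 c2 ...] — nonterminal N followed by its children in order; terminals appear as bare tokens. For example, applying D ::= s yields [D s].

[B [B [B [C [D p]]] or [C [C [D s]] and [D p]]] or [C [D p]]]

B
B or C
B or C or C
C or C or C
D or C or C
p or C or C
p or C and D or C
p or D and D or C
p or s and D or C
p or s and p or C
p or s and p or D
p or s and p or p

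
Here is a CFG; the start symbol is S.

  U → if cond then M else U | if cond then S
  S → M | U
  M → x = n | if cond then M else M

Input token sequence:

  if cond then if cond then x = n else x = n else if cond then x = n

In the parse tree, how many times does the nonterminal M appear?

[S [U if cond then [M if cond then [M x = n] else [M x = n]] else [U if cond then [S [M x = n]]]]]

4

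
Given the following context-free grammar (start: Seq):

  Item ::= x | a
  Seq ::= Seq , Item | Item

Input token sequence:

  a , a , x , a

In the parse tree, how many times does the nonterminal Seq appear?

4

[Seq [Seq [Seq [Seq [Item a]] , [Item a]] , [Item x]] , [Item a]]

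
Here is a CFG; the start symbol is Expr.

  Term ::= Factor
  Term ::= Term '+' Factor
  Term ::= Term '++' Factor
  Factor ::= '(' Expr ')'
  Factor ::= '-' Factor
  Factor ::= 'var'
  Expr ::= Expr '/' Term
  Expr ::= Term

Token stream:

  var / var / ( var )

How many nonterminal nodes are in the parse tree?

[Expr [Expr [Expr [Term [Factor var]]] / [Term [Factor var]]] / [Term [Factor ( [Expr [Term [Factor var]]] )]]]

12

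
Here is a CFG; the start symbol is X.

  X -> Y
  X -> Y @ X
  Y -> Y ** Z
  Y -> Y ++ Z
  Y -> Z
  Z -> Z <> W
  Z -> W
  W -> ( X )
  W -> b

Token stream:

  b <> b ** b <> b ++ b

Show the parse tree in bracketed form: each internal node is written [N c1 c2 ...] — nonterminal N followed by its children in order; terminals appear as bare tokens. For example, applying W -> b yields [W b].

[X [Y [Y [Y [Z [Z [W b]] <> [W b]]] ** [Z [Z [W b]] <> [W b]]] ++ [Z [W b]]]]

X
Y
Y ++ Z
Y ** Z ++ Z
Z ** Z ++ Z
Z <> W ** Z ++ Z
W <> W ** Z ++ Z
b <> W ** Z ++ Z
b <> b ** Z ++ Z
b <> b ** Z <> W ++ Z
b <> b ** W <> W ++ Z
b <> b ** b <> W ++ Z
b <> b ** b <> b ++ Z
b <> b ** b <> b ++ W
b <> b ** b <> b ++ b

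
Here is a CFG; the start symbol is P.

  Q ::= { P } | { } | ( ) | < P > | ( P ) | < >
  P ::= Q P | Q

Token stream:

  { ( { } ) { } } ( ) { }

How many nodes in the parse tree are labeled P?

[P [Q { [P [Q ( [P [Q { }]] )] [P [Q { }]]] }] [P [Q ( )] [P [Q { }]]]]

6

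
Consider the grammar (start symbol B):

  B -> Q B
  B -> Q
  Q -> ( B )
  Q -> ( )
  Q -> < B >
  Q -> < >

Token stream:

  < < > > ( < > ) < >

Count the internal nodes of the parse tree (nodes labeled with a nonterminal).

[B [Q < [B [Q < >]] >] [B [Q ( [B [Q < >]] )] [B [Q < >]]]]

10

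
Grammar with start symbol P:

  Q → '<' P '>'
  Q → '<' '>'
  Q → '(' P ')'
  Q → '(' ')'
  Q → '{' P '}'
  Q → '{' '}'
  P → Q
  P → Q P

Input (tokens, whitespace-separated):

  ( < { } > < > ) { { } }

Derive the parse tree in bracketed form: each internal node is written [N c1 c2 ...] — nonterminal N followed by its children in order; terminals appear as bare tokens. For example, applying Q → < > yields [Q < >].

[P [Q ( [P [Q < [P [Q { }]] >] [P [Q < >]]] )] [P [Q { [P [Q { }]] }]]]

P
Q P
( P ) P
( Q P ) P
( < P > P ) P
( < Q > P ) P
( < { } > P ) P
( < { } > Q ) P
( < { } > < > ) P
( < { } > < > ) Q
( < { } > < > ) { P }
( < { } > < > ) { Q }
( < { } > < > ) { { } }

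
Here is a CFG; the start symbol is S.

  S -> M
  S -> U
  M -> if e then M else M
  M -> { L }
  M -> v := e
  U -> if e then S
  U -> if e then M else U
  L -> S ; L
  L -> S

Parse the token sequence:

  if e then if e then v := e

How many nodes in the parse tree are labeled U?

[S [U if e then [S [U if e then [S [M v := e]]]]]]

2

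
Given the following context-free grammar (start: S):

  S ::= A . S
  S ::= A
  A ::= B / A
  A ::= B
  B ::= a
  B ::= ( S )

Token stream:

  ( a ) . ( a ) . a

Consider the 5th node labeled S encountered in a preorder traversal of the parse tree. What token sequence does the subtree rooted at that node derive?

[S [A [B ( [S [A [B a]]] )]] . [S [A [B ( [S [A [B a]]] )]] . [S [A [B a]]]]]

a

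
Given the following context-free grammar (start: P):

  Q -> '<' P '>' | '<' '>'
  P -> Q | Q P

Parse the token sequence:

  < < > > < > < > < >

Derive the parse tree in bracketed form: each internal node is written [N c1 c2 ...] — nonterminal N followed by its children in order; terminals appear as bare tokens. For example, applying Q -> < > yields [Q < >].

P
Q P
< P > P
< Q > P
< < > > P
< < > > Q P
< < > > < > P
< < > > < > Q P
< < > > < > < > P
< < > > < > < > Q
< < > > < > < > < >

[P [Q < [P [Q < >]] >] [P [Q < >] [P [Q < >] [P [Q < >]]]]]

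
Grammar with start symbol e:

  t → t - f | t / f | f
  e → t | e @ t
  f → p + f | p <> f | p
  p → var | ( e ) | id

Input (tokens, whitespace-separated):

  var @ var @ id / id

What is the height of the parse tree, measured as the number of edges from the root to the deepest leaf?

6

[e [e [e [t [f [p var]]]] @ [t [f [p var]]]] @ [t [t [f [p id]]] / [f [p id]]]]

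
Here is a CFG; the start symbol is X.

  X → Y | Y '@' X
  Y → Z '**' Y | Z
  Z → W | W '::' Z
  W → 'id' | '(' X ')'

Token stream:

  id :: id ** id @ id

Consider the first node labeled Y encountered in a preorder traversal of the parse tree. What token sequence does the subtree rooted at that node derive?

id :: id ** id

[X [Y [Z [W id] :: [Z [W id]]] ** [Y [Z [W id]]]] @ [X [Y [Z [W id]]]]]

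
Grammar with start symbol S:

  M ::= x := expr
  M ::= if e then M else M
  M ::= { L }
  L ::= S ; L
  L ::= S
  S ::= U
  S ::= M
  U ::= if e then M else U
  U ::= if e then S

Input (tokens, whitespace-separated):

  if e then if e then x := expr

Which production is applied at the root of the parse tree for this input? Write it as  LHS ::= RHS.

S ::= U

[S [U if e then [S [U if e then [S [M x := expr]]]]]]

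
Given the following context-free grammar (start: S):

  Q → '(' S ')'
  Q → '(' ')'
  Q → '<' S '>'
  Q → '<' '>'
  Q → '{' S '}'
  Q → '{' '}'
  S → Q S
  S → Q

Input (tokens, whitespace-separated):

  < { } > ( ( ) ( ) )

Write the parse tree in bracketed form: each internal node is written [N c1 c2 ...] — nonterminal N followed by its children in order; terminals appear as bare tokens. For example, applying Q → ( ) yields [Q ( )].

[S [Q < [S [Q { }]] >] [S [Q ( [S [Q ( )] [S [Q ( )]]] )]]]

S
Q S
< S > S
< Q > S
< { } > S
< { } > Q
< { } > ( S )
< { } > ( Q S )
< { } > ( ( ) S )
< { } > ( ( ) Q )
< { } > ( ( ) ( ) )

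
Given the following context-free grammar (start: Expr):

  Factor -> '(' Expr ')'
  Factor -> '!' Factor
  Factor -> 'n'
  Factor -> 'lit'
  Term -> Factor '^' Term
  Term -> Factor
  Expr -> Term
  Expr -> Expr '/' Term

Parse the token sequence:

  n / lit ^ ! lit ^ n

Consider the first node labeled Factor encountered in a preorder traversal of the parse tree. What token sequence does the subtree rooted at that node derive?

[Expr [Expr [Term [Factor n]]] / [Term [Factor lit] ^ [Term [Factor ! [Factor lit]] ^ [Term [Factor n]]]]]

n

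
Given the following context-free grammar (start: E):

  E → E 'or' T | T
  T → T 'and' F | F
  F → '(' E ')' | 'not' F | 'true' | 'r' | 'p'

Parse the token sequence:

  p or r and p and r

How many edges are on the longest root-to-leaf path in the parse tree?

5

[E [E [T [F p]]] or [T [T [T [F r]] and [F p]] and [F r]]]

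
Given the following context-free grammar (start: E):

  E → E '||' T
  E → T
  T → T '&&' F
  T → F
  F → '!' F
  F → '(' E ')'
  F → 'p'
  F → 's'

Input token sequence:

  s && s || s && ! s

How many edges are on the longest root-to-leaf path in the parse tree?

[E [E [T [T [F s]] && [F s]]] || [T [T [F s]] && [F ! [F s]]]]

5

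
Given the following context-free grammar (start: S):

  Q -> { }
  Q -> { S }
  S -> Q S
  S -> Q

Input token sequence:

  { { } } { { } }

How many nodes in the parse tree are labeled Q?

4

[S [Q { [S [Q { }]] }] [S [Q { [S [Q { }]] }]]]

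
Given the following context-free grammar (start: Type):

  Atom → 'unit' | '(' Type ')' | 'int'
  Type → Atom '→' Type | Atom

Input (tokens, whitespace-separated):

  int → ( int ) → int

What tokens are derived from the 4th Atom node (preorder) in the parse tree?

int

[Type [Atom int] → [Type [Atom ( [Type [Atom int]] )] → [Type [Atom int]]]]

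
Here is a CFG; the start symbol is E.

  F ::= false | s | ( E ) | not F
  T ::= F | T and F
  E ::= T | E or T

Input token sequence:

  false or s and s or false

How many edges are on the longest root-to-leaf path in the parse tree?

[E [E [E [T [F false]]] or [T [T [F s]] and [F s]]] or [T [F false]]]

5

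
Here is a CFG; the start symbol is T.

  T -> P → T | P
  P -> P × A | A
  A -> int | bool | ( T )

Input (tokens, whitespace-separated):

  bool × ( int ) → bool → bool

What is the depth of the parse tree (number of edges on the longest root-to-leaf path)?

[T [P [P [A bool]] × [A ( [T [P [A int]]] )]] → [T [P [A bool]] → [T [P [A bool]]]]]

6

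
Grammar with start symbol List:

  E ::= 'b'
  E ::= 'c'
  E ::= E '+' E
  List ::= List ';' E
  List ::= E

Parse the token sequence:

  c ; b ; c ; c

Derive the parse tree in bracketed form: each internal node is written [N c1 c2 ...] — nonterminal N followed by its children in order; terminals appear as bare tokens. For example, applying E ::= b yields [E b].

List
List ; E
List ; E ; E
List ; E ; E ; E
E ; E ; E ; E
c ; E ; E ; E
c ; b ; E ; E
c ; b ; c ; E
c ; b ; c ; c

[List [List [List [List [E c]] ; [E b]] ; [E c]] ; [E c]]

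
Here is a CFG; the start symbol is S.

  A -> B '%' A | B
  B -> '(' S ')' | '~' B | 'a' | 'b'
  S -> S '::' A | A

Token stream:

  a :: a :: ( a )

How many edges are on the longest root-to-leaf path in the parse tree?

[S [S [S [A [B a]]] :: [A [B a]]] :: [A [B ( [S [A [B a]]] )]]]

6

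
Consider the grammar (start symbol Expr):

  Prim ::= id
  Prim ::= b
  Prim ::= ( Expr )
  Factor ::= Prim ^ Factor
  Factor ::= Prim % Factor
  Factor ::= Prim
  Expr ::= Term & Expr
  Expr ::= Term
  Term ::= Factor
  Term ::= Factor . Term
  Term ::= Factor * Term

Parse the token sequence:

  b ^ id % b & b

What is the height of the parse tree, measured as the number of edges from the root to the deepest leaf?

[Expr [Term [Factor [Prim b] ^ [Factor [Prim id] % [Factor [Prim b]]]]] & [Expr [Term [Factor [Prim b]]]]]

6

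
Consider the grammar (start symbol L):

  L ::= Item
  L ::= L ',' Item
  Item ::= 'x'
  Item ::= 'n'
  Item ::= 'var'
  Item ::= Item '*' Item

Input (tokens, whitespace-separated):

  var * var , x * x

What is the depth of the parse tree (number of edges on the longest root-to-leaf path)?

[L [L [Item [Item var] * [Item var]]] , [Item [Item x] * [Item x]]]

4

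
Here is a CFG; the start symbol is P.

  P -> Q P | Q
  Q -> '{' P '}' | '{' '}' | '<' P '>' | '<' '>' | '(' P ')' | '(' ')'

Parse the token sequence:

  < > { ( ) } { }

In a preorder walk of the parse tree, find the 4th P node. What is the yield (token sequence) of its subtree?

{ }

[P [Q < >] [P [Q { [P [Q ( )]] }] [P [Q { }]]]]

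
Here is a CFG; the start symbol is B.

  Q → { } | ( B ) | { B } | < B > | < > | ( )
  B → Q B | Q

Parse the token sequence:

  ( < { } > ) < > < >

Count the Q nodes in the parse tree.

5

[B [Q ( [B [Q < [B [Q { }]] >]] )] [B [Q < >] [B [Q < >]]]]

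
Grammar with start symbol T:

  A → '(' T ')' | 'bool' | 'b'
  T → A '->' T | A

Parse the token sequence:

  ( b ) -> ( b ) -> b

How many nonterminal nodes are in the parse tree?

10

[T [A ( [T [A b]] )] -> [T [A ( [T [A b]] )] -> [T [A b]]]]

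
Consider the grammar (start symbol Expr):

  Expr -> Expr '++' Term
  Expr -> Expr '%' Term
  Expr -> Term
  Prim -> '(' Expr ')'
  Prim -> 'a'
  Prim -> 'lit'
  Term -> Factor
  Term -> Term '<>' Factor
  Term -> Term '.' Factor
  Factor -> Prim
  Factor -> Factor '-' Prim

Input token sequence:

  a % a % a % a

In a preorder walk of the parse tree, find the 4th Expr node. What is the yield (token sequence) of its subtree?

[Expr [Expr [Expr [Expr [Term [Factor [Prim a]]]] % [Term [Factor [Prim a]]]] % [Term [Factor [Prim a]]]] % [Term [Factor [Prim a]]]]

a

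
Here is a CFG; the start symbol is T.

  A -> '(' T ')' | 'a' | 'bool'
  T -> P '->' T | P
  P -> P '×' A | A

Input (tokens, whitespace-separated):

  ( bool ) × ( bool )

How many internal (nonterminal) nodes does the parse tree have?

11

[T [P [P [A ( [T [P [A bool]]] )]] × [A ( [T [P [A bool]]] )]]]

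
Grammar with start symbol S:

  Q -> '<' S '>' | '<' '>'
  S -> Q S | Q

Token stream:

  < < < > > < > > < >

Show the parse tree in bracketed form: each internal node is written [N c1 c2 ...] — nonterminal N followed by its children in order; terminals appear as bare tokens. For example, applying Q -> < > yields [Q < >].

S
Q S
< S > S
< Q S > S
< < S > S > S
< < Q > S > S
< < < > > S > S
< < < > > Q > S
< < < > > < > > S
< < < > > < > > Q
< < < > > < > > < >

[S [Q < [S [Q < [S [Q < >]] >] [S [Q < >]]] >] [S [Q < >]]]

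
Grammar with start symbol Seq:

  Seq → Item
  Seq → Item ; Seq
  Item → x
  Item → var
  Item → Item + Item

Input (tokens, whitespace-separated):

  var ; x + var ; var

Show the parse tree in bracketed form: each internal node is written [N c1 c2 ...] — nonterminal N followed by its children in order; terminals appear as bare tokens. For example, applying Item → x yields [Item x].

[Seq [Item var] ; [Seq [Item [Item x] + [Item var]] ; [Seq [Item var]]]]

Seq
Item ; Seq
var ; Seq
var ; Item ; Seq
var ; Item + Item ; Seq
var ; x + Item ; Seq
var ; x + var ; Seq
var ; x + var ; Item
var ; x + var ; var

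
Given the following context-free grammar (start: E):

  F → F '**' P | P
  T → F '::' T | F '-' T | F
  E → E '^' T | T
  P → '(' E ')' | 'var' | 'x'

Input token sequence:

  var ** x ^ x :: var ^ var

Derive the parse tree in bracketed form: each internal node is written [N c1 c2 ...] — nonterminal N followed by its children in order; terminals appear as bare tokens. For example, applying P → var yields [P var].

[E [E [E [T [F [F [P var]] ** [P x]]]] ^ [T [F [P x]] :: [T [F [P var]]]]] ^ [T [F [P var]]]]

E
E ^ T
E ^ T ^ T
T ^ T ^ T
F ^ T ^ T
F ** P ^ T ^ T
P ** P ^ T ^ T
var ** P ^ T ^ T
var ** x ^ T ^ T
var ** x ^ F :: T ^ T
var ** x ^ P :: T ^ T
var ** x ^ x :: T ^ T
var ** x ^ x :: F ^ T
var ** x ^ x :: P ^ T
var ** x ^ x :: var ^ T
var ** x ^ x :: var ^ F
var ** x ^ x :: var ^ P
var ** x ^ x :: var ^ var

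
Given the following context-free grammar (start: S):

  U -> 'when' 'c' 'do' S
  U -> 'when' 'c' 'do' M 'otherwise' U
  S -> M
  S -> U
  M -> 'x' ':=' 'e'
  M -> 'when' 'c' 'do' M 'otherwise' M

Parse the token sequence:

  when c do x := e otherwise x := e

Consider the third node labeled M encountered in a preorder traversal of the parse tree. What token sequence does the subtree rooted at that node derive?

[S [M when c do [M x := e] otherwise [M x := e]]]

x := e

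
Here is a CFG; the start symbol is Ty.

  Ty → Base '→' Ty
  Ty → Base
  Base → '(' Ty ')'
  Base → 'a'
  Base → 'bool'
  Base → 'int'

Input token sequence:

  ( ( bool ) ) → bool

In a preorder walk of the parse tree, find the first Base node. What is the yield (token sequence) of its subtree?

( ( bool ) )

[Ty [Base ( [Ty [Base ( [Ty [Base bool]] )]] )] → [Ty [Base bool]]]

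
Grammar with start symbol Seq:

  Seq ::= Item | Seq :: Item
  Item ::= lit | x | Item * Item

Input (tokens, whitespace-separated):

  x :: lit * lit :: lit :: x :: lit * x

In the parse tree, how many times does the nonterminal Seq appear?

5

[Seq [Seq [Seq [Seq [Seq [Item x]] :: [Item [Item lit] * [Item lit]]] :: [Item lit]] :: [Item x]] :: [Item [Item lit] * [Item x]]]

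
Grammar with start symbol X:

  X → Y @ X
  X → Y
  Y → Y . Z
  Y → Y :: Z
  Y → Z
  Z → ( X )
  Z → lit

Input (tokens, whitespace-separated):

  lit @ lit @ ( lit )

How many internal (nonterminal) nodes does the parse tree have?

[X [Y [Z lit]] @ [X [Y [Z lit]] @ [X [Y [Z ( [X [Y [Z lit]]] )]]]]]

12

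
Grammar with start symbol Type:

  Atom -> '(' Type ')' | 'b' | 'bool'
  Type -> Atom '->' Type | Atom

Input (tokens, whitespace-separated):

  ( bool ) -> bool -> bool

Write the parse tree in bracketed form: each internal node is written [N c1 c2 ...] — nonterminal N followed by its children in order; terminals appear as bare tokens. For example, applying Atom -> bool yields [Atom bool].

Type
Atom -> Type
( Type ) -> Type
( Atom ) -> Type
( bool ) -> Type
( bool ) -> Atom -> Type
( bool ) -> bool -> Type
( bool ) -> bool -> Atom
( bool ) -> bool -> bool

[Type [Atom ( [Type [Atom bool]] )] -> [Type [Atom bool] -> [Type [Atom bool]]]]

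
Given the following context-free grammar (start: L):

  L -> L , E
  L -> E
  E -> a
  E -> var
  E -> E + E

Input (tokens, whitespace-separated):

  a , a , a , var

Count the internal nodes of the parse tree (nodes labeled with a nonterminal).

[L [L [L [L [E a]] , [E a]] , [E a]] , [E var]]

8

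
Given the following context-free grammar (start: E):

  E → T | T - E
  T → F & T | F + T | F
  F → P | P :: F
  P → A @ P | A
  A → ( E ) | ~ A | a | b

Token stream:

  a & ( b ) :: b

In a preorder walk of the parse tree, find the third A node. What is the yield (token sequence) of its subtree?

b

[E [T [F [P [A a]]] & [T [F [P [A ( [E [T [F [P [A b]]]]] )]] :: [F [P [A b]]]]]]]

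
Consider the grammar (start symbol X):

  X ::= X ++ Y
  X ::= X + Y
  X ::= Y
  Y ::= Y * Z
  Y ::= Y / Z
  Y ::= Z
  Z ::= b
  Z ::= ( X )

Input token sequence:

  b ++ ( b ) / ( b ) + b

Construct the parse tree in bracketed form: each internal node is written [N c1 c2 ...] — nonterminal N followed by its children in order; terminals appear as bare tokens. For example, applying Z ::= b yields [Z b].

X
X + Y
X ++ Y + Y
Y ++ Y + Y
Z ++ Y + Y
b ++ Y + Y
b ++ Y / Z + Y
b ++ Z / Z + Y
b ++ ( X ) / Z + Y
b ++ ( Y ) / Z + Y
b ++ ( Z ) / Z + Y
b ++ ( b ) / Z + Y
b ++ ( b ) / ( X ) + Y
b ++ ( b ) / ( Y ) + Y
b ++ ( b ) / ( Z ) + Y
b ++ ( b ) / ( b ) + Y
b ++ ( b ) / ( b ) + Z
b ++ ( b ) / ( b ) + b

[X [X [X [Y [Z b]]] ++ [Y [Y [Z ( [X [Y [Z b]]] )]] / [Z ( [X [Y [Z b]]] )]]] + [Y [Z b]]]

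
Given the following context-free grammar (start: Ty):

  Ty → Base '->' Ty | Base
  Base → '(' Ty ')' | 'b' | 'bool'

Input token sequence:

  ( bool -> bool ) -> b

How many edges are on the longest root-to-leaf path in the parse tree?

[Ty [Base ( [Ty [Base bool] -> [Ty [Base bool]]] )] -> [Ty [Base b]]]

5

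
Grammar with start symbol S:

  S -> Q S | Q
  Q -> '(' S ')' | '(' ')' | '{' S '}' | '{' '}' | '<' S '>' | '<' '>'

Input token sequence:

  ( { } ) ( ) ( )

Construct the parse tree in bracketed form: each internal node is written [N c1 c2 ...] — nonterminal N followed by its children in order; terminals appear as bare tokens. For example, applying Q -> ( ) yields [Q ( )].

[S [Q ( [S [Q { }]] )] [S [Q ( )] [S [Q ( )]]]]

S
Q S
( S ) S
( Q ) S
( { } ) S
( { } ) Q S
( { } ) ( ) S
( { } ) ( ) Q
( { } ) ( ) ( )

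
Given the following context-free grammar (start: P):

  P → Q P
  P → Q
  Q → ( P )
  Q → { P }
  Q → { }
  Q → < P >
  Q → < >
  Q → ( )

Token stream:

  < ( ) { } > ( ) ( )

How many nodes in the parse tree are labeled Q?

5

[P [Q < [P [Q ( )] [P [Q { }]]] >] [P [Q ( )] [P [Q ( )]]]]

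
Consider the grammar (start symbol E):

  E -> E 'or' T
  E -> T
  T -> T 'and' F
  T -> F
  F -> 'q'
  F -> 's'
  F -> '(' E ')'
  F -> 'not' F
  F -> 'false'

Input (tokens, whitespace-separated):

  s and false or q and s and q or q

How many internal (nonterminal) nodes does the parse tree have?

15

[E [E [E [T [T [F s]] and [F false]]] or [T [T [T [F q]] and [F s]] and [F q]]] or [T [F q]]]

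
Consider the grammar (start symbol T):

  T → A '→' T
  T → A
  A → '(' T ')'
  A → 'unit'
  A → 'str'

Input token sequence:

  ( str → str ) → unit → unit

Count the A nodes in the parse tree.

[T [A ( [T [A str] → [T [A str]]] )] → [T [A unit] → [T [A unit]]]]

5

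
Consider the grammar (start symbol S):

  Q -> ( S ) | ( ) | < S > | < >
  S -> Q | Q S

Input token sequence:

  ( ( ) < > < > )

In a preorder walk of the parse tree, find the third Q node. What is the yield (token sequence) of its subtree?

< >

[S [Q ( [S [Q ( )] [S [Q < >] [S [Q < >]]]] )]]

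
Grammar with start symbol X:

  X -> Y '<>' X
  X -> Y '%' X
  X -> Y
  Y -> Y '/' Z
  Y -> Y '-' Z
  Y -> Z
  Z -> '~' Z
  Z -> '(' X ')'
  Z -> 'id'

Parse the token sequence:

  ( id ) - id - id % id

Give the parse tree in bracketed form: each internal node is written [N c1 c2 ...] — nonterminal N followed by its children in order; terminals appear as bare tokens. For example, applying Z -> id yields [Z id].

[X [Y [Y [Y [Z ( [X [Y [Z id]]] )]] - [Z id]] - [Z id]] % [X [Y [Z id]]]]

X
Y % X
Y - Z % X
Y - Z - Z % X
Z - Z - Z % X
( X ) - Z - Z % X
( Y ) - Z - Z % X
( Z ) - Z - Z % X
( id ) - Z - Z % X
( id ) - id - Z % X
( id ) - id - id % X
( id ) - id - id % Y
( id ) - id - id % Z
( id ) - id - id % id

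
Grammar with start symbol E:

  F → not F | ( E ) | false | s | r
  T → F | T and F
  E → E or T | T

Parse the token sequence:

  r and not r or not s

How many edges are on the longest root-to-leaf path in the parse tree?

[E [E [T [T [F r]] and [F not [F r]]]] or [T [F not [F s]]]]

5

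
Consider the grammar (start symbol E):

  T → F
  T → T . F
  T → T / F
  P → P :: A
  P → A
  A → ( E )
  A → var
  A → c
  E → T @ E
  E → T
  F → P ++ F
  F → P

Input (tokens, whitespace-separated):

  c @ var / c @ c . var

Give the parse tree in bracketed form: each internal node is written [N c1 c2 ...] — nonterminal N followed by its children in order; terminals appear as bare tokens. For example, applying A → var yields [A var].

E
T @ E
F @ E
P @ E
A @ E
c @ E
c @ T @ E
c @ T / F @ E
c @ F / F @ E
c @ P / F @ E
c @ A / F @ E
c @ var / F @ E
c @ var / P @ E
c @ var / A @ E
c @ var / c @ E
c @ var / c @ T
c @ var / c @ T . F
c @ var / c @ F . F
c @ var / c @ P . F
c @ var / c @ A . F
c @ var / c @ c . F
c @ var / c @ c . P
c @ var / c @ c . A
c @ var / c @ c . var

[E [T [F [P [A c]]]] @ [E [T [T [F [P [A var]]]] / [F [P [A c]]]] @ [E [T [T [F [P [A c]]]] . [F [P [A var]]]]]]]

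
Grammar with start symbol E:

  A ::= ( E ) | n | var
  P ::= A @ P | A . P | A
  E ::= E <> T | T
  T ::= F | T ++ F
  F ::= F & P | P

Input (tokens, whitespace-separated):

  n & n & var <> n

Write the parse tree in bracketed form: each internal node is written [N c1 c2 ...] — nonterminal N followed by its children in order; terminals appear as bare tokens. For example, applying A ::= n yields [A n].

[E [E [T [F [F [F [P [A n]]] & [P [A n]]] & [P [A var]]]]] <> [T [F [P [A n]]]]]

E
E <> T
T <> T
F <> T
F & P <> T
F & P & P <> T
P & P & P <> T
A & P & P <> T
n & P & P <> T
n & A & P <> T
n & n & P <> T
n & n & A <> T
n & n & var <> T
n & n & var <> F
n & n & var <> P
n & n & var <> A
n & n & var <> n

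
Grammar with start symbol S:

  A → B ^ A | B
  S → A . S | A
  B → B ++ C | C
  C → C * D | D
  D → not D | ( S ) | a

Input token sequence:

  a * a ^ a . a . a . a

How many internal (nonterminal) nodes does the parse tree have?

[S [A [B [C [C [D a]] * [D a]]] ^ [A [B [C [D a]]]]] . [S [A [B [C [D a]]]] . [S [A [B [C [D a]]]] . [S [A [B [C [D a]]]]]]]]

26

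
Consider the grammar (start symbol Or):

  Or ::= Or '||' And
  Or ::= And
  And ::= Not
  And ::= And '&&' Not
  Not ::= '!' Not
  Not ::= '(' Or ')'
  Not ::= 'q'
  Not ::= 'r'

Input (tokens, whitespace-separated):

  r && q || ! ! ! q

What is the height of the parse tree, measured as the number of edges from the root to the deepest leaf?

6

[Or [Or [And [And [Not r]] && [Not q]]] || [And [Not ! [Not ! [Not ! [Not q]]]]]]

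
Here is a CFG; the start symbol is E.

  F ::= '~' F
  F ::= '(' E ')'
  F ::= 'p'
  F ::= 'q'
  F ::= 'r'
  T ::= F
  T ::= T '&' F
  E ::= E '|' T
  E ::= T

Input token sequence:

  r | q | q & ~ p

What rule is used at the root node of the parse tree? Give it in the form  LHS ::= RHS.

[E [E [E [T [F r]]] | [T [F q]]] | [T [T [F q]] & [F ~ [F p]]]]

E ::= E '|' T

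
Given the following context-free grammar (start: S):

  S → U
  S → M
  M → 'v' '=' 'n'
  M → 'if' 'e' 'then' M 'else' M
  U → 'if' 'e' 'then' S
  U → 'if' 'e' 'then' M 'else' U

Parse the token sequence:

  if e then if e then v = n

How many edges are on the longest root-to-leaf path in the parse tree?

6

[S [U if e then [S [U if e then [S [M v = n]]]]]]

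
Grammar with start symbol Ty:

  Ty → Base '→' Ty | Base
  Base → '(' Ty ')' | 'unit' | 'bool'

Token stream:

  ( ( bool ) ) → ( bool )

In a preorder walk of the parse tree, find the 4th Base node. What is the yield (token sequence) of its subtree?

[Ty [Base ( [Ty [Base ( [Ty [Base bool]] )]] )] → [Ty [Base ( [Ty [Base bool]] )]]]

( bool )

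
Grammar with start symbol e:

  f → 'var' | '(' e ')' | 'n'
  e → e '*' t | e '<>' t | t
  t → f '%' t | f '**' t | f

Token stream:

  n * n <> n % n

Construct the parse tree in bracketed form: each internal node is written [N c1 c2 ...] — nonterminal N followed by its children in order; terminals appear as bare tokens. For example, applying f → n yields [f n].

[e [e [e [t [f n]]] * [t [f n]]] <> [t [f n] % [t [f n]]]]

e
e <> t
e * t <> t
t * t <> t
f * t <> t
n * t <> t
n * f <> t
n * n <> t
n * n <> f % t
n * n <> n % t
n * n <> n % f
n * n <> n % n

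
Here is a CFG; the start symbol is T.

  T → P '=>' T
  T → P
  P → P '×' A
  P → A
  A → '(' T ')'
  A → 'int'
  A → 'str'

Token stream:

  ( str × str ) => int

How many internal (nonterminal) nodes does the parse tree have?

[T [P [A ( [T [P [P [A str]] × [A str]]] )]] => [T [P [A int]]]]

11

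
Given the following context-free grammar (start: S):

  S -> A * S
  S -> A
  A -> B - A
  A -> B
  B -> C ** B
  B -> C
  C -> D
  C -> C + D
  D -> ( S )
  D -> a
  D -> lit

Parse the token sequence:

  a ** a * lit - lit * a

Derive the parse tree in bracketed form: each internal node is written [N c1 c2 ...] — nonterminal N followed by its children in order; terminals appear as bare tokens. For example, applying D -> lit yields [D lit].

[S [A [B [C [D a]] ** [B [C [D a]]]]] * [S [A [B [C [D lit]]] - [A [B [C [D lit]]]]] * [S [A [B [C [D a]]]]]]]

S
A * S
B * S
C ** B * S
D ** B * S
a ** B * S
a ** C * S
a ** D * S
a ** a * S
a ** a * A * S
a ** a * B - A * S
a ** a * C - A * S
a ** a * D - A * S
a ** a * lit - A * S
a ** a * lit - B * S
a ** a * lit - C * S
a ** a * lit - D * S
a ** a * lit - lit * S
a ** a * lit - lit * A
a ** a * lit - lit * B
a ** a * lit - lit * C
a ** a * lit - lit * D
a ** a * lit - lit * a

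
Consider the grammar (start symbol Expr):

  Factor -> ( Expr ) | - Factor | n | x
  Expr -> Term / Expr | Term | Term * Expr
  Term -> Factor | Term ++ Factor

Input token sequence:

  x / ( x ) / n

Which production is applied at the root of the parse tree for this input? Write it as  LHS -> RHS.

Expr -> Term / Expr

[Expr [Term [Factor x]] / [Expr [Term [Factor ( [Expr [Term [Factor x]]] )]] / [Expr [Term [Factor n]]]]]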